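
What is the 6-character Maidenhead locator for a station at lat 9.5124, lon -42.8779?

GJ89nm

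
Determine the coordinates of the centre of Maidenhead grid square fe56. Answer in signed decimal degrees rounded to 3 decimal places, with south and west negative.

Field F=5, E=4: +5·20° lon, +4·10° lat → SW at lon -80°, lat -50°.
Square 5, 6: +5·2° lon, +6·1° lat → SW at lon -70°, lat -44°.
Cell spans 2° lon × 1° lat. Centre is SW corner plus half of each.
latitude -43.500, longitude -69.000.

-43.500, -69.000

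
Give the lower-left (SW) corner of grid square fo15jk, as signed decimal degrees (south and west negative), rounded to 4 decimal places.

Field F=5, O=14: +5·20° lon, +14·10° lat → SW at lon -80°, lat 50°.
Square 1, 5: +1·2° lon, +5·1° lat → SW at lon -78°, lat 55°.
Subsquare j=9, k=10: +9·0.0833333° lon, +10·0.0416667° lat → SW at lon -77.25°, lat 55.4167°.
latitude 55.4167, longitude -77.2500.

55.4167, -77.2500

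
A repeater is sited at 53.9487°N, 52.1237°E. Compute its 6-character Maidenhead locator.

Add 180° to longitude and 90° to latitude: 232.1237, 143.9487.
Field (20°×10°, letters A–R): 232.1237/20 → 11 → L, 143.9487/10 → 14 → O; chars LO.
Square (2°×1°, digits 0–9): 12.1237/2 → 6, 3.9487/1 → 3; chars 63.
Subsquare (5′×2.5′, letters a–x): 0.1237/0.0833333 → 1 → b, 0.9487/0.0416667 → 22 → w; chars bw.

LO63bw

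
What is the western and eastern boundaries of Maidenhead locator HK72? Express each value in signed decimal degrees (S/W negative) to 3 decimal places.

-26.000, -24.000

Field H=7, K=10: +7·20° lon, +10·10° lat → SW at lon -40°, lat 10°.
Square 7, 2: +7·2° lon, +2·1° lat → SW at lon -26°, lat 12°.
Cell spans 2° lon × 1° lat.
west -26.000, east -24.000.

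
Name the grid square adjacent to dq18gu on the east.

DQ18hu

Longitude subsquare g = 6; +1 → 7 = h.
The latitude characters are unchanged.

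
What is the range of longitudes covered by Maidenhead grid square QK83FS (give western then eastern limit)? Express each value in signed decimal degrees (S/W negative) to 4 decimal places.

Field Q=16, K=10: +16·20° lon, +10·10° lat → SW at lon 140°, lat 10°.
Square 8, 3: +8·2° lon, +3·1° lat → SW at lon 156°, lat 13°.
Subsquare f=5, s=18: +5·0.0833333° lon, +18·0.0416667° lat → SW at lon 156.417°, lat 13.75°.
Cell spans 0.0833333° lon × 0.0416667° lat.
west 156.4167, east 156.5000.

156.4167, 156.5000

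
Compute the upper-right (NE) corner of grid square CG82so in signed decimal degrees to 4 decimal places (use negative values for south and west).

Field C=2, G=6: +2·20° lon, +6·10° lat → SW at lon -140°, lat -30°.
Square 8, 2: +8·2° lon, +2·1° lat → SW at lon -124°, lat -28°.
Subsquare s=18, o=14: +18·0.0833333° lon, +14·0.0416667° lat → SW at lon -122.5°, lat -27.4167°.
Cell spans 0.0833333° lon × 0.0416667° lat. NE corner is SW corner plus one full cell.
latitude -27.3750, longitude -122.4167.

-27.3750, -122.4167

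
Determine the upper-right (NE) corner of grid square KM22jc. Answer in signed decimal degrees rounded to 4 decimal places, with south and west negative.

32.1250, 24.8333

Field K=10, M=12: +10·20° lon, +12·10° lat → SW at lon 20°, lat 30°.
Square 2, 2: +2·2° lon, +2·1° lat → SW at lon 24°, lat 32°.
Subsquare j=9, c=2: +9·0.0833333° lon, +2·0.0416667° lat → SW at lon 24.75°, lat 32.0833°.
Cell spans 0.0833333° lon × 0.0416667° lat. NE corner is SW corner plus one full cell.
latitude 32.1250, longitude 24.8333.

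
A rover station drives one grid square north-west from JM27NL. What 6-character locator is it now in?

Longitude subsquare n = 13; −1 → 12 = m.
Latitude subsquare l = 11; +1 → 12 = m.

JM27mm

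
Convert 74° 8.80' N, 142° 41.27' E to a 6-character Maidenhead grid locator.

QQ14id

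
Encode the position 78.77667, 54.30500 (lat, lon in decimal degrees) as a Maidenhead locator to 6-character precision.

Shift to the Maidenhead origin (180°W, 90°S): lon 234.3050, lat 168.7767.
Field (20°×10°, letters A–R): 234.3050/20 → 11 → L, 168.7767/10 → 16 → Q; chars LQ.
Square (2°×1°, digits 0–9): 14.3050/2 → 7, 8.7767/1 → 8; chars 78.
Subsquare (5′×2.5′, letters a–x): 0.3050/0.0833333 → 3 → d, 0.7767/0.0416667 → 18 → s; chars ds.

LQ78ds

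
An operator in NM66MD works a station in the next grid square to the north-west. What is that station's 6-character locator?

NM66le

Longitude subsquare m = 12; −1 → 11 = l.
Latitude subsquare d = 3; +1 → 4 = e.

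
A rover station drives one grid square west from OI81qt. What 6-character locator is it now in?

OI81pt

Longitude subsquare q = 16; −1 → 15 = p.
The latitude characters are unchanged.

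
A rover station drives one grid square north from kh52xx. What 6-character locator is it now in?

Latitude subsquare x = 23; +1 → 24, wraps to 0 = a, carry into square.
Latitude square 2; +1 → 3.
The longitude characters are unchanged.

KH53xa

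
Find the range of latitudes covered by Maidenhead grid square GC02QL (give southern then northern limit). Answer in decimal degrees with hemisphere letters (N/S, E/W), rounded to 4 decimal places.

67.5417° S, 67.5000° S

Field G=6, C=2: +6·20° lon, +2·10° lat → SW at lon -60°, lat -70°.
Square 0, 2: +0·2° lon, +2·1° lat → SW at lon -60°, lat -68°.
Subsquare q=16, l=11: +16·0.0833333° lon, +11·0.0416667° lat → SW at lon -58.6667°, lat -67.5417°.
Cell spans 0.0833333° lon × 0.0416667° lat.
south 67.5417° S, north 67.5000° S.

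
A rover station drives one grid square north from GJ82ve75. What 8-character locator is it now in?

GJ82ve76

Latitude extended square 5; +1 → 6.
The longitude characters are unchanged.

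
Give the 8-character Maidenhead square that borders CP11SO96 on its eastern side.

CP11to06

Longitude extended square 9; +1 → 10, wraps to 0, carry into subsquare.
Longitude subsquare s = 18; +1 → 19 = t.
The latitude characters are unchanged.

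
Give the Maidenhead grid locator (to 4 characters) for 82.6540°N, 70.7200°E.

Add 180° to longitude and 90° to latitude: 250.72, 172.65.
Field (20°×10°, letters A–R): 250.72/20 → 12 → M, 172.65/10 → 17 → R; chars MR.
Square (2°×1°, digits 0–9): 10.72/2 → 5, 2.65/1 → 2; chars 52.

MR52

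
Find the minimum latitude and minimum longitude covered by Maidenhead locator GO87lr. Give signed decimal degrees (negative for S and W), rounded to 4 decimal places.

57.7083, -43.0833

Field G=6, O=14: +6·20° lon, +14·10° lat → SW at lon -60°, lat 50°.
Square 8, 7: +8·2° lon, +7·1° lat → SW at lon -44°, lat 57°.
Subsquare l=11, r=17: +11·0.0833333° lon, +17·0.0416667° lat → SW at lon -43.0833°, lat 57.7083°.
latitude 57.7083, longitude -43.0833.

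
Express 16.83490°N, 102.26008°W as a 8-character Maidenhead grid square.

Offset from 180°W / 90°S: lon 77.73992°, lat 106.83490°.
Field: 77.73992/20 → 3 → D, 106.83490/10 → 10 → K; chars DK.
Square: 17.73992/2 → 8, 6.83490/1 → 6; chars 86.
Subsquare: 1.73992/0.0833333 → 20 → u, 0.83490/0.0416667 → 20 → u; chars uu.
Extended square: 0.07325/0.00833333 → 8, 0.00157/0.00416667 → 0; chars 80.

DK86uu80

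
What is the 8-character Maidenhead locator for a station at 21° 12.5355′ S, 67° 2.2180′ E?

MG38ms49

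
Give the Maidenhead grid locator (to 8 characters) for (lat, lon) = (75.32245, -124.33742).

CQ75th97

Shift to the Maidenhead origin (180°W, 90°S): lon 55.66258, lat 165.32245.
Field: lon ⌊55.66258/20⌋ = 2 → C; lat ⌊165.32245/10⌋ = 16 → Q.
Square: lon ⌊15.66258/2⌋ = 7; lat ⌊5.32245/1⌋ = 5.
Subsquare: lon ⌊1.66258/0.0833333⌋ = 19 → t; lat ⌊0.32245/0.0416667⌋ = 7 → h.
Extended square: lon ⌊0.07925/0.00833333⌋ = 9; lat ⌊0.03078/0.00416667⌋ = 7.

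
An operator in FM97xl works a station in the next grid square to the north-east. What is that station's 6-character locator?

GM07am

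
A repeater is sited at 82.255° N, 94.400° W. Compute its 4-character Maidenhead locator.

ER22

Shift to the Maidenhead origin (180°W, 90°S): lon 85.60, lat 172.25.
Field (20°×10°, letters A–R): lon ⌊85.60/20⌋ = 4 → E; lat ⌊172.25/10⌋ = 17 → R.
Square (2°×1°, digits 0–9): lon ⌊5.60/2⌋ = 2; lat ⌊2.25/1⌋ = 2.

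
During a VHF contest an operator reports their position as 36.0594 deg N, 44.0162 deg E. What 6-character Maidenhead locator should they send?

LM26ab

Shift to the Maidenhead origin (180°W, 90°S): lon 224.0162, lat 126.0594.
Field: lon ⌊224.0162/20⌋ = 11 → L; lat ⌊126.0594/10⌋ = 12 → M.
Square: lon ⌊4.0162/2⌋ = 2; lat ⌊6.0594/1⌋ = 6.
Subsquare: lon ⌊0.0162/0.0833333⌋ = 0 → a; lat ⌊0.0594/0.0416667⌋ = 1 → b.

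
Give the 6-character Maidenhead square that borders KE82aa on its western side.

KE72xa

Longitude subsquare a = 0; −1 → -1, wraps to 23 = x, carry into square.
Longitude square 8; −1 → 7.
The latitude characters are unchanged.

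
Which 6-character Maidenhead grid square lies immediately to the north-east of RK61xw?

RK71ax

Longitude subsquare x = 23; +1 → 24, wraps to 0 = a, carry into square.
Longitude square 6; +1 → 7.
Latitude subsquare w = 22; +1 → 23 = x.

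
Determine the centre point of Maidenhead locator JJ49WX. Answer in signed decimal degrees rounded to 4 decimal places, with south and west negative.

Field J=9, J=9: +9·20° lon, +9·10° lat → SW at lon 0°, lat 0°.
Square 4, 9: +4·2° lon, +9·1° lat → SW at lon 8°, lat 9°.
Subsquare w=22, x=23: +22·0.0833333° lon, +23·0.0416667° lat → SW at lon 9.83333°, lat 9.95833°.
Cell spans 0.0833333° lon × 0.0416667° lat. Centre is SW corner plus half of each.
latitude 9.9792, longitude 9.8750.

9.9792, 9.8750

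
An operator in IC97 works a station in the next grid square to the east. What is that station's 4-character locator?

JC07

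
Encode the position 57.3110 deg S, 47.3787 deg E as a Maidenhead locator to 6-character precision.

Add 180° to longitude and 90° to latitude: 227.3787, 32.6890.
Field: 227.3787/20 → 11 → L, 32.6890/10 → 3 → D; chars LD.
Square: 7.3787/2 → 3, 2.6890/1 → 2; chars 32.
Subsquare: 1.3787/0.0833333 → 16 → q, 0.6890/0.0416667 → 16 → q; chars qq.

LD32qq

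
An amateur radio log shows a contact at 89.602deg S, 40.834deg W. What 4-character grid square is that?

GA90

Add 180° to longitude and 90° to latitude: 139.17, 0.40.
Field: lon ⌊139.17/20⌋ = 6 → G; lat ⌊0.40/10⌋ = 0 → A.
Square: lon ⌊19.17/2⌋ = 9; lat ⌊0.40/1⌋ = 0.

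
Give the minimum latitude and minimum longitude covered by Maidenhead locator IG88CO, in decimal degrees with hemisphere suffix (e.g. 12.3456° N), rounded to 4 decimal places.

21.4167° S, 3.8333° W

Field I=8, G=6: +8·20° lon, +6·10° lat → SW at lon -20°, lat -30°.
Square 8, 8: +8·2° lon, +8·1° lat → SW at lon -4°, lat -22°.
Subsquare c=2, o=14: +2·0.0833333° lon, +14·0.0416667° lat → SW at lon -3.83333°, lat -21.4167°.
latitude 21.4167° S, longitude 3.8333° W.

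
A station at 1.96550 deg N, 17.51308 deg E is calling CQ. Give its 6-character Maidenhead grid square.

JJ81sx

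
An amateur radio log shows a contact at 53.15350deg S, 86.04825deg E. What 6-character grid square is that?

ND36au

Shift to the Maidenhead origin (180°W, 90°S): lon 266.0482, lat 36.8465.
Field (20°×10°, letters A–R): 266.0482/20 → 13 → N, 36.8465/10 → 3 → D; chars ND.
Square (2°×1°, digits 0–9): 6.0482/2 → 3, 6.8465/1 → 6; chars 36.
Subsquare (5′×2.5′, letters a–x): 0.0482/0.0833333 → 0 → a, 0.8465/0.0416667 → 20 → u; chars au.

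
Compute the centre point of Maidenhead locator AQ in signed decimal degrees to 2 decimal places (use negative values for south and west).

75.00, -170.00

Field A=0, Q=16: +0·20° lon, +16·10° lat → SW at lon -180°, lat 70°.
Cell spans 20° lon × 10° lat. Centre is SW corner plus half of each.
latitude 75.00, longitude -170.00.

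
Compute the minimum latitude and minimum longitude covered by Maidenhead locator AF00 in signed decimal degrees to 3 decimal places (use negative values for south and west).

-40.000, -180.000

Field A=0, F=5: +0·20° lon, +5·10° lat → SW at lon -180°, lat -40°.
Square 0, 0: +0·2° lon, +0·1° lat → SW at lon -180°, lat -40°.
latitude -40.000, longitude -180.000.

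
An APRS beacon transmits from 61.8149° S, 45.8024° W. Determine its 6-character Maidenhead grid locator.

GC78ce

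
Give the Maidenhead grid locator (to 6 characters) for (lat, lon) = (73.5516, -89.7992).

EQ53cn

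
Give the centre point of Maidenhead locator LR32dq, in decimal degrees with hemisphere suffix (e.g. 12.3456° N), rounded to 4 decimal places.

82.6875° N, 46.2917° E

Field L=11, R=17: +11·20° lon, +17·10° lat → SW at lon 40°, lat 80°.
Square 3, 2: +3·2° lon, +2·1° lat → SW at lon 46°, lat 82°.
Subsquare d=3, q=16: +3·0.0833333° lon, +16·0.0416667° lat → SW at lon 46.25°, lat 82.6667°.
Cell spans 0.0833333° lon × 0.0416667° lat. Centre is SW corner plus half of each.
latitude 82.6875° N, longitude 46.2917° E.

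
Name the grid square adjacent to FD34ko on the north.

Latitude subsquare o = 14; +1 → 15 = p.
The longitude characters are unchanged.

FD34kp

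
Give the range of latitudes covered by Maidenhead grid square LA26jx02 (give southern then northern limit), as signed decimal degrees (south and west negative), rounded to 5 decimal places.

Field L=11, A=0: +11·20° lon, +0·10° lat → SW at lon 40°, lat -90°.
Square 2, 6: +2·2° lon, +6·1° lat → SW at lon 44°, lat -84°.
Subsquare j=9, x=23: +9·0.0833333° lon, +23·0.0416667° lat → SW at lon 44.75°, lat -83.0417°.
Extended square 0, 2: +0·0.00833333° lon, +2·0.00416667° lat → SW at lon 44.75°, lat -83.0333°.
Cell spans 0.00833333° lon × 0.00416667° lat.
south -83.03333, north -83.02917.

-83.03333, -83.02917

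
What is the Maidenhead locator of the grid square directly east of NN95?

Longitude square 9; +1 → 10, wraps to 0, carry into field.
Longitude field N = 13; +1 → 14 = O.
The latitude characters are unchanged.

ON05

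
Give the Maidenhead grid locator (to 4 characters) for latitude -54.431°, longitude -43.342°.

GD85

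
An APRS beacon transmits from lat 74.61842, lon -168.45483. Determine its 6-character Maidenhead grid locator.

Offset from 180°W / 90°S: lon 11.5452°, lat 164.6184°.
Field: 11.5452/20 → 0 → A, 164.6184/10 → 16 → Q; chars AQ.
Square: 11.5452/2 → 5, 4.6184/1 → 4; chars 54.
Subsquare: 1.5452/0.0833333 → 18 → s, 0.6184/0.0416667 → 14 → o; chars so.

AQ54so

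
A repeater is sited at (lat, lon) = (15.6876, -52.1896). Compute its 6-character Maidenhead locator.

GK35vq

Shift to the Maidenhead origin (180°W, 90°S): lon 127.8104, lat 105.6876.
Field: 127.8104/20 → 6 → G, 105.6876/10 → 10 → K; chars GK.
Square: 7.8104/2 → 3, 5.6876/1 → 5; chars 35.
Subsquare: 1.8104/0.0833333 → 21 → v, 0.6876/0.0416667 → 16 → q; chars vq.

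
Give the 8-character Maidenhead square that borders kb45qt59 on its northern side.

Latitude extended square 9; +1 → 10, wraps to 0, carry into subsquare.
Latitude subsquare t = 19; +1 → 20 = u.
The longitude characters are unchanged.

KB45qu50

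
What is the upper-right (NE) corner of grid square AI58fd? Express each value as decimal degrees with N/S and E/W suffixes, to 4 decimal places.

1.8333° S, 169.5000° W

Field A=0, I=8: +0·20° lon, +8·10° lat → SW at lon -180°, lat -10°.
Square 5, 8: +5·2° lon, +8·1° lat → SW at lon -170°, lat -2°.
Subsquare f=5, d=3: +5·0.0833333° lon, +3·0.0416667° lat → SW at lon -169.583°, lat -1.875°.
Cell spans 0.0833333° lon × 0.0416667° lat. NE corner is SW corner plus one full cell.
latitude 1.8333° S, longitude 169.5000° W.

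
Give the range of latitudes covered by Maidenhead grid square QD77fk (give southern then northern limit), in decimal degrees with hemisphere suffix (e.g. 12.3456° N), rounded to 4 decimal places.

Field Q=16, D=3: +16·20° lon, +3·10° lat → SW at lon 140°, lat -60°.
Square 7, 7: +7·2° lon, +7·1° lat → SW at lon 154°, lat -53°.
Subsquare f=5, k=10: +5·0.0833333° lon, +10·0.0416667° lat → SW at lon 154.417°, lat -52.5833°.
Cell spans 0.0833333° lon × 0.0416667° lat.
south 52.5833° S, north 52.5417° S.

52.5833° S, 52.5417° S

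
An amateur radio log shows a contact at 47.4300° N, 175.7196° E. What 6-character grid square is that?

Offset from 180°W / 90°S: lon 355.7196°, lat 137.4300°.
Field (20°×10°, letters A–R): 355.7196/20 → 17 → R, 137.4300/10 → 13 → N; chars RN.
Square (2°×1°, digits 0–9): 15.7196/2 → 7, 7.4300/1 → 7; chars 77.
Subsquare (5′×2.5′, letters a–x): 1.7196/0.0833333 → 20 → u, 0.4300/0.0416667 → 10 → k; chars uk.

RN77uk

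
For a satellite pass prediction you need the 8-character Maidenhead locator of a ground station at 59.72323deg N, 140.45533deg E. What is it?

Offset from 180°W / 90°S: lon 320.45533°, lat 149.72323°.
Field: lon ⌊320.45533/20⌋ = 16 → Q; lat ⌊149.72323/10⌋ = 14 → O.
Square: lon ⌊0.45533/2⌋ = 0; lat ⌊9.72323/1⌋ = 9.
Subsquare: lon ⌊0.45533/0.0833333⌋ = 5 → f; lat ⌊0.72323/0.0416667⌋ = 17 → r.
Extended square: lon ⌊0.03866/0.00833333⌋ = 4; lat ⌊0.01490/0.00416667⌋ = 3.

QO09fr43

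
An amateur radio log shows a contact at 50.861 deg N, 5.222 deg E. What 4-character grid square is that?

Offset from 180°W / 90°S: lon 185.22°, lat 140.86°.
Field: 185.22/20 → 9 → J, 140.86/10 → 14 → O; chars JO.
Square: 5.22/2 → 2, 0.86/1 → 0; chars 20.

JO20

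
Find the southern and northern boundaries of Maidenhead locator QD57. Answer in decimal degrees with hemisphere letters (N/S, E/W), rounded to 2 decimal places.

53.00° S, 52.00° S

Field Q=16, D=3: +16·20° lon, +3·10° lat → SW at lon 140°, lat -60°.
Square 5, 7: +5·2° lon, +7·1° lat → SW at lon 150°, lat -53°.
Cell spans 2° lon × 1° lat.
south 53.00° S, north 52.00° S.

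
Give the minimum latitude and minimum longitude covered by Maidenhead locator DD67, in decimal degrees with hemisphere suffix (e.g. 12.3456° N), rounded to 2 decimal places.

Field D=3, D=3: +3·20° lon, +3·10° lat → SW at lon -120°, lat -60°.
Square 6, 7: +6·2° lon, +7·1° lat → SW at lon -108°, lat -53°.
latitude 53.00° S, longitude 108.00° W.

53.00° S, 108.00° W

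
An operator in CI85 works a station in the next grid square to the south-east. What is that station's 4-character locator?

CI94

Longitude square 8; +1 → 9.
Latitude square 5; −1 → 4.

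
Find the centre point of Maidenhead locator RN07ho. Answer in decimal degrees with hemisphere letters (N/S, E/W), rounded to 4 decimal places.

47.6042° N, 160.6250° E

Field R=17, N=13: +17·20° lon, +13·10° lat → SW at lon 160°, lat 40°.
Square 0, 7: +0·2° lon, +7·1° lat → SW at lon 160°, lat 47°.
Subsquare h=7, o=14: +7·0.0833333° lon, +14·0.0416667° lat → SW at lon 160.583°, lat 47.5833°.
Cell spans 0.0833333° lon × 0.0416667° lat. Centre is SW corner plus half of each.
latitude 47.6042° N, longitude 160.6250° E.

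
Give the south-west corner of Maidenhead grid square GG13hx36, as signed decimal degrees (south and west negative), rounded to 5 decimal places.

Field G=6, G=6: +6·20° lon, +6·10° lat → SW at lon -60°, lat -30°.
Square 1, 3: +1·2° lon, +3·1° lat → SW at lon -58°, lat -27°.
Subsquare h=7, x=23: +7·0.0833333° lon, +23·0.0416667° lat → SW at lon -57.4167°, lat -26.0417°.
Extended square 3, 6: +3·0.00833333° lon, +6·0.00416667° lat → SW at lon -57.3917°, lat -26.0167°.
latitude -26.01667, longitude -57.39167.

-26.01667, -57.39167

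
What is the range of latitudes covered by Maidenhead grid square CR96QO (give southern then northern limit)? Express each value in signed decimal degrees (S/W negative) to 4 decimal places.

Field C=2, R=17: +2·20° lon, +17·10° lat → SW at lon -140°, lat 80°.
Square 9, 6: +9·2° lon, +6·1° lat → SW at lon -122°, lat 86°.
Subsquare q=16, o=14: +16·0.0833333° lon, +14·0.0416667° lat → SW at lon -120.667°, lat 86.5833°.
Cell spans 0.0833333° lon × 0.0416667° lat.
south 86.5833, north 86.6250.

86.5833, 86.6250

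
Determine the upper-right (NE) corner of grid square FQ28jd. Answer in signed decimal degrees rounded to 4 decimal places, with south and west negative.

Field F=5, Q=16: +5·20° lon, +16·10° lat → SW at lon -80°, lat 70°.
Square 2, 8: +2·2° lon, +8·1° lat → SW at lon -76°, lat 78°.
Subsquare j=9, d=3: +9·0.0833333° lon, +3·0.0416667° lat → SW at lon -75.25°, lat 78.125°.
Cell spans 0.0833333° lon × 0.0416667° lat. NE corner is SW corner plus one full cell.
latitude 78.1667, longitude -75.1667.

78.1667, -75.1667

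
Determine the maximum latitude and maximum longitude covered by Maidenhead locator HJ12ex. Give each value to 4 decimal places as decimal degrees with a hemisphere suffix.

3.0000° N, 37.5833° W

Field H=7, J=9: +7·20° lon, +9·10° lat → SW at lon -40°, lat 0°.
Square 1, 2: +1·2° lon, +2·1° lat → SW at lon -38°, lat 2°.
Subsquare e=4, x=23: +4·0.0833333° lon, +23·0.0416667° lat → SW at lon -37.6667°, lat 2.95833°.
Cell spans 0.0833333° lon × 0.0416667° lat. NE corner is SW corner plus one full cell.
latitude 3.0000° N, longitude 37.5833° W.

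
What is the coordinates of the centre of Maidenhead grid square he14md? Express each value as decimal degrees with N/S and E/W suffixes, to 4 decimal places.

45.8542° S, 36.9583° W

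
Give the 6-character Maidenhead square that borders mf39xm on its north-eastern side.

Longitude subsquare x = 23; +1 → 24, wraps to 0 = a, carry into square.
Longitude square 3; +1 → 4.
Latitude subsquare m = 12; +1 → 13 = n.

MF49an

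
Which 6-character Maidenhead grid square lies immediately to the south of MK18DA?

MK17dx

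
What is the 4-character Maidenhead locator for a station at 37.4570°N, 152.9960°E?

QM67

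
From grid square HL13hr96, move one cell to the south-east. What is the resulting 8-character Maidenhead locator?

HL13ir05

Longitude extended square 9; +1 → 10, wraps to 0, carry into subsquare.
Longitude subsquare h = 7; +1 → 8 = i.
Latitude extended square 6; −1 → 5.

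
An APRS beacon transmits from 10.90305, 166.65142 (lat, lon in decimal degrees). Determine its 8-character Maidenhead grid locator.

RK30hv86

Shift to the Maidenhead origin (180°W, 90°S): lon 346.65142, lat 100.90305.
Field: 346.65142/20 → 17 → R, 100.90305/10 → 10 → K; chars RK.
Square: 6.65142/2 → 3, 0.90305/1 → 0; chars 30.
Subsquare: 0.65142/0.0833333 → 7 → h, 0.90305/0.0416667 → 21 → v; chars hv.
Extended square: 0.06809/0.00833333 → 8, 0.02805/0.00416667 → 6; chars 86.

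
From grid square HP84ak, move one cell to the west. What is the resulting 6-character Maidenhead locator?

Longitude subsquare a = 0; −1 → -1, wraps to 23 = x, carry into square.
Longitude square 8; −1 → 7.
The latitude characters are unchanged.

HP74xk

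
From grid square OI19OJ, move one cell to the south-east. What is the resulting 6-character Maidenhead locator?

OI19pi

Longitude subsquare o = 14; +1 → 15 = p.
Latitude subsquare j = 9; −1 → 8 = i.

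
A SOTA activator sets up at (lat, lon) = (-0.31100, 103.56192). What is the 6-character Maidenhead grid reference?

OI19sq

Shift to the Maidenhead origin (180°W, 90°S): lon 283.5619, lat 89.6890.
Field: lon ⌊283.5619/20⌋ = 14 → O; lat ⌊89.6890/10⌋ = 8 → I.
Square: lon ⌊3.5619/2⌋ = 1; lat ⌊9.6890/1⌋ = 9.
Subsquare: lon ⌊1.5619/0.0833333⌋ = 18 → s; lat ⌊0.6890/0.0416667⌋ = 16 → q.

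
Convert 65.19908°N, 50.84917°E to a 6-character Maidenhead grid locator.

LP55ke

Offset from 180°W / 90°S: lon 230.8492°, lat 155.1991°.
Field: 230.8492/20 → 11 → L, 155.1991/10 → 15 → P; chars LP.
Square: 10.8492/2 → 5, 5.1991/1 → 5; chars 55.
Subsquare: 0.8492/0.0833333 → 10 → k, 0.1991/0.0416667 → 4 → e; chars ke.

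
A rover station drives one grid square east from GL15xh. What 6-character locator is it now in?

GL25ah

Longitude subsquare x = 23; +1 → 24, wraps to 0 = a, carry into square.
Longitude square 1; +1 → 2.
The latitude characters are unchanged.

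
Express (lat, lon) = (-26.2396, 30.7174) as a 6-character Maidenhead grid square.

KG53is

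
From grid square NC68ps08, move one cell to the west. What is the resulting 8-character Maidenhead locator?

Longitude extended square 0; −1 → -1, wraps to 9, carry into subsquare.
Longitude subsquare p = 15; −1 → 14 = o.
The latitude characters are unchanged.

NC68os98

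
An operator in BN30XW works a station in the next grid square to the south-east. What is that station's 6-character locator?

BN40av

Longitude subsquare x = 23; +1 → 24, wraps to 0 = a, carry into square.
Longitude square 3; +1 → 4.
Latitude subsquare w = 22; −1 → 21 = v.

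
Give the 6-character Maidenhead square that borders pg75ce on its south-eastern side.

PG75dd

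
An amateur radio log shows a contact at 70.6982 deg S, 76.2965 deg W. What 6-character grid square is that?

Shift to the Maidenhead origin (180°W, 90°S): lon 103.7035, lat 19.3018.
Field: 103.7035/20 → 5 → F, 19.3018/10 → 1 → B; chars FB.
Square: 3.7035/2 → 1, 9.3018/1 → 9; chars 19.
Subsquare: 1.7035/0.0833333 → 20 → u, 0.3018/0.0416667 → 7 → h; chars uh.

FB19uh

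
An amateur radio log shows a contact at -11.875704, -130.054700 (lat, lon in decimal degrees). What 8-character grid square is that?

CH48xc39

Shift to the Maidenhead origin (180°W, 90°S): lon 49.94530, lat 78.12430.
Field (20°×10°, letters A–R): 49.94530/20 → 2 → C, 78.12430/10 → 7 → H; chars CH.
Square (2°×1°, digits 0–9): 9.94530/2 → 4, 8.12430/1 → 8; chars 48.
Subsquare (5′×2.5′, letters a–x): 1.94530/0.0833333 → 23 → x, 0.12430/0.0416667 → 2 → c; chars xc.
Extended square (30″×15″, digits 0–9): 0.02863/0.00833333 → 3, 0.04096/0.00416667 → 9; chars 39.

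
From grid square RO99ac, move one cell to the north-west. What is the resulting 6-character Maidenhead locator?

RO89xd

Longitude subsquare a = 0; −1 → -1, wraps to 23 = x, carry into square.
Longitude square 9; −1 → 8.
Latitude subsquare c = 2; +1 → 3 = d.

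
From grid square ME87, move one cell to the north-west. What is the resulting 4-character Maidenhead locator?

ME78

Longitude square 8; −1 → 7.
Latitude square 7; +1 → 8.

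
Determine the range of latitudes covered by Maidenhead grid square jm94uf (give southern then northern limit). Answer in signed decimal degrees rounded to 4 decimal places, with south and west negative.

Field J=9, M=12: +9·20° lon, +12·10° lat → SW at lon 0°, lat 30°.
Square 9, 4: +9·2° lon, +4·1° lat → SW at lon 18°, lat 34°.
Subsquare u=20, f=5: +20·0.0833333° lon, +5·0.0416667° lat → SW at lon 19.6667°, lat 34.2083°.
Cell spans 0.0833333° lon × 0.0416667° lat.
south 34.2083, north 34.2500.

34.2083, 34.2500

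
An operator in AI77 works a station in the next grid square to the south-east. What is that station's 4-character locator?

AI86

Longitude square 7; +1 → 8.
Latitude square 7; −1 → 6.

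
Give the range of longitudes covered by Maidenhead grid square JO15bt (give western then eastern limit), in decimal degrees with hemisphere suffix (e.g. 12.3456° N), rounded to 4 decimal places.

Field J=9, O=14: +9·20° lon, +14·10° lat → SW at lon 0°, lat 50°.
Square 1, 5: +1·2° lon, +5·1° lat → SW at lon 2°, lat 55°.
Subsquare b=1, t=19: +1·0.0833333° lon, +19·0.0416667° lat → SW at lon 2.08333°, lat 55.7917°.
Cell spans 0.0833333° lon × 0.0416667° lat.
west 2.0833° E, east 2.1667° E.

2.0833° E, 2.1667° E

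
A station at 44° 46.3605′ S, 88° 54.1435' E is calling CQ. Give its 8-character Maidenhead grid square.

NE45kf84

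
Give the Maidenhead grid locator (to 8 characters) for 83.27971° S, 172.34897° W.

Shift to the Maidenhead origin (180°W, 90°S): lon 7.65103, lat 6.72029.
Field: 7.65103/20 → 0 → A, 6.72029/10 → 0 → A; chars AA.
Square: 7.65103/2 → 3, 6.72029/1 → 6; chars 36.
Subsquare: 1.65103/0.0833333 → 19 → t, 0.72029/0.0416667 → 17 → r; chars tr.
Extended square: 0.06770/0.00833333 → 8, 0.01196/0.00416667 → 2; chars 82.

AA36tr82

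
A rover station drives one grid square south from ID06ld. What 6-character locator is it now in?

Latitude subsquare d = 3; −1 → 2 = c.
The longitude characters are unchanged.

ID06lc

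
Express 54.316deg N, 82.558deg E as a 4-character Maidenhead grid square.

Offset from 180°W / 90°S: lon 262.56°, lat 144.32°.
Field (20°×10°, letters A–R): 262.56/20 → 13 → N, 144.32/10 → 14 → O; chars NO.
Square (2°×1°, digits 0–9): 2.56/2 → 1, 4.32/1 → 4; chars 14.

NO14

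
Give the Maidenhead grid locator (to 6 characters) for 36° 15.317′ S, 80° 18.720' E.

Add 180° to longitude and 90° to latitude: 260.3120, 53.7447.
Field (20°×10°, letters A–R): 260.3120/20 → 13 → N, 53.7447/10 → 5 → F; chars NF.
Square (2°×1°, digits 0–9): 0.3120/2 → 0, 3.7447/1 → 3; chars 03.
Subsquare (5′×2.5′, letters a–x): 0.3120/0.0833333 → 3 → d, 0.7447/0.0416667 → 17 → r; chars dr.

NF03dr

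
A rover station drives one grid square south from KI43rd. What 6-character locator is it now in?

Latitude subsquare d = 3; −1 → 2 = c.
The longitude characters are unchanged.

KI43rc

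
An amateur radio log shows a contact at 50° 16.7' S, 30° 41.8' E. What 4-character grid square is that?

KD59

Offset from 180°W / 90°S: lon 210.70°, lat 39.72°.
Field: lon ⌊210.70/20⌋ = 10 → K; lat ⌊39.72/10⌋ = 3 → D.
Square: lon ⌊10.70/2⌋ = 5; lat ⌊9.72/1⌋ = 9.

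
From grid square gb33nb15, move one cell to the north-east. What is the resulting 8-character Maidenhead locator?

GB33nb26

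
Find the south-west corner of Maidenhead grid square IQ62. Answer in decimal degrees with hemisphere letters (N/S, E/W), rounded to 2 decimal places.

72.00° N, 8.00° W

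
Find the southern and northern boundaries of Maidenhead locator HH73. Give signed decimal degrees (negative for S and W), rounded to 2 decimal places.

-17.00, -16.00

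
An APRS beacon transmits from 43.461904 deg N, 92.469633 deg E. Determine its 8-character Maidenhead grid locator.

NN63fl60

Add 180° to longitude and 90° to latitude: 272.46963, 133.46190.
Field: 272.46963/20 → 13 → N, 133.46190/10 → 13 → N; chars NN.
Square: 12.46963/2 → 6, 3.46190/1 → 3; chars 63.
Subsquare: 0.46963/0.0833333 → 5 → f, 0.46190/0.0416667 → 11 → l; chars fl.
Extended square: 0.05297/0.00833333 → 6, 0.00357/0.00416667 → 0; chars 60.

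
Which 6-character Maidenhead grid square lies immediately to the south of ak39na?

AK38nx

Latitude subsquare a = 0; −1 → -1, wraps to 23 = x, carry into square.
Latitude square 9; −1 → 8.
The longitude characters are unchanged.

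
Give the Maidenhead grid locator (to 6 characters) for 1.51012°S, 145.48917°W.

BI78gl

Add 180° to longitude and 90° to latitude: 34.5108, 88.4899.
Field (20°×10°, letters A–R): lon ⌊34.5108/20⌋ = 1 → B; lat ⌊88.4899/10⌋ = 8 → I.
Square (2°×1°, digits 0–9): lon ⌊14.5108/2⌋ = 7; lat ⌊8.4899/1⌋ = 8.
Subsquare (5′×2.5′, letters a–x): lon ⌊0.5108/0.0833333⌋ = 6 → g; lat ⌊0.4899/0.0416667⌋ = 11 → l.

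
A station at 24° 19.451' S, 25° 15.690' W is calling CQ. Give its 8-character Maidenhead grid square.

Offset from 180°W / 90°S: lon 154.73850°, lat 65.67582°.
Field: lon ⌊154.73850/20⌋ = 7 → H; lat ⌊65.67582/10⌋ = 6 → G.
Square: lon ⌊14.73850/2⌋ = 7; lat ⌊5.67582/1⌋ = 5.
Subsquare: lon ⌊0.73850/0.0833333⌋ = 8 → i; lat ⌊0.67582/0.0416667⌋ = 16 → q.
Extended square: lon ⌊0.07183/0.00833333⌋ = 8; lat ⌊0.00915/0.00416667⌋ = 2.

HG75iq82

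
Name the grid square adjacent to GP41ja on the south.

Latitude subsquare a = 0; −1 → -1, wraps to 23 = x, carry into square.
Latitude square 1; −1 → 0.
The longitude characters are unchanged.

GP40jx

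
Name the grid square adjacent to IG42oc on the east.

IG42pc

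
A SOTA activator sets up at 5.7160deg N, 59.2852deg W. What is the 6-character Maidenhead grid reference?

GJ05ir

Shift to the Maidenhead origin (180°W, 90°S): lon 120.7148, lat 95.7160.
Field: lon ⌊120.7148/20⌋ = 6 → G; lat ⌊95.7160/10⌋ = 9 → J.
Square: lon ⌊0.7148/2⌋ = 0; lat ⌊5.7160/1⌋ = 5.
Subsquare: lon ⌊0.7148/0.0833333⌋ = 8 → i; lat ⌊0.7160/0.0416667⌋ = 17 → r.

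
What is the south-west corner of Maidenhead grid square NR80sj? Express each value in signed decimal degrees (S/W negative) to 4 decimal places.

80.3750, 97.5000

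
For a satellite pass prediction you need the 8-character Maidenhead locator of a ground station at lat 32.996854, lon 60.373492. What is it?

MM02ex49

Offset from 180°W / 90°S: lon 240.37349°, lat 122.99685°.
Field (20°×10°, letters A–R): lon ⌊240.37349/20⌋ = 12 → M; lat ⌊122.99685/10⌋ = 12 → M.
Square (2°×1°, digits 0–9): lon ⌊0.37349/2⌋ = 0; lat ⌊2.99685/1⌋ = 2.
Subsquare (5′×2.5′, letters a–x): lon ⌊0.37349/0.0833333⌋ = 4 → e; lat ⌊0.99685/0.0416667⌋ = 23 → x.
Extended square (30″×15″, digits 0–9): lon ⌊0.04016/0.00833333⌋ = 4; lat ⌊0.03852/0.00416667⌋ = 9.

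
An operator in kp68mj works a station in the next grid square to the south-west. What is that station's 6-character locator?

KP68li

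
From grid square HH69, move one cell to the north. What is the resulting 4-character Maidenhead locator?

HI60

Latitude square 9; +1 → 10, wraps to 0, carry into field.
Latitude field H = 7; +1 → 8 = I.
The longitude characters are unchanged.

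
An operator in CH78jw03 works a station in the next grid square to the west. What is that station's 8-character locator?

CH78iw93

Longitude extended square 0; −1 → -1, wraps to 9, carry into subsquare.
Longitude subsquare j = 9; −1 → 8 = i.
The latitude characters are unchanged.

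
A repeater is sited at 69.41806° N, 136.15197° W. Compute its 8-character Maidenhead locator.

Shift to the Maidenhead origin (180°W, 90°S): lon 43.84803, lat 159.41806.
Field (20°×10°, letters A–R): lon ⌊43.84803/20⌋ = 2 → C; lat ⌊159.41806/10⌋ = 15 → P.
Square (2°×1°, digits 0–9): lon ⌊3.84803/2⌋ = 1; lat ⌊9.41806/1⌋ = 9.
Subsquare (5′×2.5′, letters a–x): lon ⌊1.84803/0.0833333⌋ = 22 → w; lat ⌊0.41806/0.0416667⌋ = 10 → k.
Extended square (30″×15″, digits 0–9): lon ⌊0.01470/0.00833333⌋ = 1; lat ⌊0.00139/0.00416667⌋ = 0.

CP19wk10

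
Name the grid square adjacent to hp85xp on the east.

HP95ap

Longitude subsquare x = 23; +1 → 24, wraps to 0 = a, carry into square.
Longitude square 8; +1 → 9.
The latitude characters are unchanged.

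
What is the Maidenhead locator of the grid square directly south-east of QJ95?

Longitude square 9; +1 → 10, wraps to 0, carry into field.
Longitude field Q = 16; +1 → 17 = R.
Latitude square 5; −1 → 4.

RJ04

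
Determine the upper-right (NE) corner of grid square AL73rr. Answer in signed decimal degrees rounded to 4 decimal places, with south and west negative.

23.7500, -164.5000

Field A=0, L=11: +0·20° lon, +11·10° lat → SW at lon -180°, lat 20°.
Square 7, 3: +7·2° lon, +3·1° lat → SW at lon -166°, lat 23°.
Subsquare r=17, r=17: +17·0.0833333° lon, +17·0.0416667° lat → SW at lon -164.583°, lat 23.7083°.
Cell spans 0.0833333° lon × 0.0416667° lat. NE corner is SW corner plus one full cell.
latitude 23.7500, longitude -164.5000.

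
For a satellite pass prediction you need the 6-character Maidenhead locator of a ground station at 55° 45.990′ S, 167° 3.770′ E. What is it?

RD34mf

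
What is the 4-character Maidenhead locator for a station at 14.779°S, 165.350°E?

Offset from 180°W / 90°S: lon 345.35°, lat 75.22°.
Field: 345.35/20 → 17 → R, 75.22/10 → 7 → H; chars RH.
Square: 5.35/2 → 2, 5.22/1 → 5; chars 25.

RH25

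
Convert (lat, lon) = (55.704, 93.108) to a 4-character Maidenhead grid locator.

Shift to the Maidenhead origin (180°W, 90°S): lon 273.11, lat 145.70.
Field (20°×10°, letters A–R): 273.11/20 → 13 → N, 145.70/10 → 14 → O; chars NO.
Square (2°×1°, digits 0–9): 13.11/2 → 6, 5.70/1 → 5; chars 65.

NO65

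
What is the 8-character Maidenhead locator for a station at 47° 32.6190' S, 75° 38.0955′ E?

Add 180° to longitude and 90° to latitude: 255.63493, 42.45635.
Field: 255.63493/20 → 12 → M, 42.45635/10 → 4 → E; chars ME.
Square: 15.63493/2 → 7, 2.45635/1 → 2; chars 72.
Subsquare: 1.63493/0.0833333 → 19 → t, 0.45635/0.0416667 → 10 → k; chars tk.
Extended square: 0.05159/0.00833333 → 6, 0.03968/0.00416667 → 9; chars 69.

ME72tk69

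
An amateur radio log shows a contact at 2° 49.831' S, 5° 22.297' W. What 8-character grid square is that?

II77he50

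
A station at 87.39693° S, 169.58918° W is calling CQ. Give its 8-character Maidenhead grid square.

AA52eo94

Shift to the Maidenhead origin (180°W, 90°S): lon 10.41082, lat 2.60307.
Field: lon ⌊10.41082/20⌋ = 0 → A; lat ⌊2.60307/10⌋ = 0 → A.
Square: lon ⌊10.41082/2⌋ = 5; lat ⌊2.60307/1⌋ = 2.
Subsquare: lon ⌊0.41082/0.0833333⌋ = 4 → e; lat ⌊0.60307/0.0416667⌋ = 14 → o.
Extended square: lon ⌊0.07749/0.00833333⌋ = 9; lat ⌊0.01974/0.00416667⌋ = 4.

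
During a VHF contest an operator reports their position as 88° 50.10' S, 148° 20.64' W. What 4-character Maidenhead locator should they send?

BA51

Offset from 180°W / 90°S: lon 31.66°, lat 1.17°.
Field: lon ⌊31.66/20⌋ = 1 → B; lat ⌊1.17/10⌋ = 0 → A.
Square: lon ⌊11.66/2⌋ = 5; lat ⌊1.17/1⌋ = 1.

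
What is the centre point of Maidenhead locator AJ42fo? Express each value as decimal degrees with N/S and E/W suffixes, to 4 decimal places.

Field A=0, J=9: +0·20° lon, +9·10° lat → SW at lon -180°, lat 0°.
Square 4, 2: +4·2° lon, +2·1° lat → SW at lon -172°, lat 2°.
Subsquare f=5, o=14: +5·0.0833333° lon, +14·0.0416667° lat → SW at lon -171.583°, lat 2.58333°.
Cell spans 0.0833333° lon × 0.0416667° lat. Centre is SW corner plus half of each.
latitude 2.6042° N, longitude 171.5417° W.

2.6042° N, 171.5417° W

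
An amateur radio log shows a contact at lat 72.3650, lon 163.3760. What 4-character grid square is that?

RQ12

Add 180° to longitude and 90° to latitude: 343.38, 162.37.
Field (20°×10°, letters A–R): lon ⌊343.38/20⌋ = 17 → R; lat ⌊162.37/10⌋ = 16 → Q.
Square (2°×1°, digits 0–9): lon ⌊3.38/2⌋ = 1; lat ⌊2.37/1⌋ = 2.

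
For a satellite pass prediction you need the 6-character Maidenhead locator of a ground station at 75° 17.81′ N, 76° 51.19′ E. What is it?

MQ85kh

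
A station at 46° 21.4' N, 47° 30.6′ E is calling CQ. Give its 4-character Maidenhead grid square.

LN36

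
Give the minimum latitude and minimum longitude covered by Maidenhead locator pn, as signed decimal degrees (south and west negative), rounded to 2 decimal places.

40.00, 120.00

Field P=15, N=13: +15·20° lon, +13·10° lat → SW at lon 120°, lat 40°.
latitude 40.00, longitude 120.00.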